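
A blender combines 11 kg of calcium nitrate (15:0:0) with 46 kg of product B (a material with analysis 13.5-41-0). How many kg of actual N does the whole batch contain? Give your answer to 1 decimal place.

N mass = 15%×11 + 13.5%×46 = 7.86 kg.

7.9 kg N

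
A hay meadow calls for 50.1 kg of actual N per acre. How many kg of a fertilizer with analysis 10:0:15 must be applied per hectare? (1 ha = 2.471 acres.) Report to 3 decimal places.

Product per acre = 50.1 / 10% = 501 kg.
Convert to per hectare: 501 × 2.471 = 1237.971 kg.

1237.971 kg of product per hectare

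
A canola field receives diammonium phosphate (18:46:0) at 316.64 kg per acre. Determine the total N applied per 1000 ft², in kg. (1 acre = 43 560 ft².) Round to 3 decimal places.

1.308 kg N per thousand sq ft

nitrogen per acre = 316.64 × 18% = 56.9952 kg.
Convert to per 1000 ft²: 56.9952 × 0.0229568 = 1.30843 kg.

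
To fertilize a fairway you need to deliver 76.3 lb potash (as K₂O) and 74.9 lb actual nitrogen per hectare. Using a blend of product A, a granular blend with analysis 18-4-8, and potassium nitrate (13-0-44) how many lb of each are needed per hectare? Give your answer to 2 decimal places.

334.84 lb product A, 112.53 lb potassium nitrate

Let a = lb of product A, b = lb of potassium nitrate (per hectare).
K₂O: 0.08·a + 0.44·b = 76.3
N: 0.18·a + 0.13·b = 74.9
Solving simultaneously: a = 334.8401, b = 112.529.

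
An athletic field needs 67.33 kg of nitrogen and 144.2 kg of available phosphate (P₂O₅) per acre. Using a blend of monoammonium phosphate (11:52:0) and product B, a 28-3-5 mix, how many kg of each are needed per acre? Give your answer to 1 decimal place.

Let a = kg of monoammonium phosphate, b = kg of product B (per acre).
N: 0.11·a + 0.28·b = 67.33
P₂O₅: 0.52·a + 0.03·b = 144.2
Eliminate a: (row1) − 0.11/0.52·(row2) → 0.273654·b = 36.8262, so b = 134.572.
Back-substitute: a = (67.33 − 0.28·134.572) / 0.11 = 269.544.

269.5 kg monoammonium phosphate, 134.6 kg product B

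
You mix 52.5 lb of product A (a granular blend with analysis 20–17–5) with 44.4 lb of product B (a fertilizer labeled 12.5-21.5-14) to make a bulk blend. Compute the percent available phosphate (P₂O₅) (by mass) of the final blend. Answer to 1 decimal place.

19.1% P₂O₅

Total mass = 52.5 + 44.4 = 96.9 lb.
P₂O₅ mass = 17%×52.5 + 21.5%×44.4 = 18.471 lb.
% P₂O₅ = 18.471 / 96.9 = 19.0619%.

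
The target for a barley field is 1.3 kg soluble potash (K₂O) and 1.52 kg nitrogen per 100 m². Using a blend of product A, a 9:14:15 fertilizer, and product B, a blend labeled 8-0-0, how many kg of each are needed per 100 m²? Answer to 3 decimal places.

8.667 kg product A, 9.250 kg product B

With a, b = kg per 100 m² of product A and product B:
K₂O: 0.15·a + 0·b = 1.3
N: 0.09·a + 0.08·b = 1.52
Eliminate b: (row1) − 0/0.08·(row2) → 0.15·a = 1.3, so a = 8.66667.
Then b = (1.52 − 0.09·8.66667) / 0.08 = 9.25.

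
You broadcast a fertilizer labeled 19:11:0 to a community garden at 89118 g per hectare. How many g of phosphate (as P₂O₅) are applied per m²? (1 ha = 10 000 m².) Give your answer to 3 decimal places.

0.980 g P₂O₅ per sq m

P₂O₅ per hectare = 89118 × 11% = 9802.98 g.
Convert to per m²: 9802.98 × 0.0001 = 0.980298 g.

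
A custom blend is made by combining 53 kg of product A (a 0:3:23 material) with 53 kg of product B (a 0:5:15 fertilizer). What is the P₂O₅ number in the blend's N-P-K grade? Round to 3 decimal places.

Total mass = 53 + 53 = 106 kg.
P₂O₅ mass = 3%×53 + 5%×53 = 4.24 kg.
% P₂O₅ = 4.24 / 106 = 4%.

4.000% P₂O₅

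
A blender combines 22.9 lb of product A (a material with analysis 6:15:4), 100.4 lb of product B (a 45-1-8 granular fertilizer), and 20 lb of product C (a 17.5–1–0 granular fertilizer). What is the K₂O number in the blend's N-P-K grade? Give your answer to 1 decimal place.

Total mass = 22.9 + 100.4 + 20 = 143.3 lb.
K₂O mass = 4%×22.9 + 8%×100.4 + 0%×20 = 8.948 lb.
% K₂O = 8.948 / 143.3 = 6.24424%.

6.2% K₂O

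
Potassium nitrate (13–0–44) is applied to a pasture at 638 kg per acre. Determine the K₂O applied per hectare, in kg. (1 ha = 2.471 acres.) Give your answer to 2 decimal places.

693.66 kg K₂O per hectare

K₂O per acre = 638 × 44% = 280.72 kg.
Convert to per hectare: 280.72 × 2.471 = 693.659 kg.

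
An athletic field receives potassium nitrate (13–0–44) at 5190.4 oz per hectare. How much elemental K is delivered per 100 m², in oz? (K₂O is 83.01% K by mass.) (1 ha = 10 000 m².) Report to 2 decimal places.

K₂O per hectare = 5190.4 × 44% = 2283.78 oz.
Elemental K = 2283.78 × 0.8301 = 1895.76 oz per hectare.
Convert to per 100 m²: 1895.76 × 0.01 = 18.9576 oz.

18.96 oz K per hundred sq m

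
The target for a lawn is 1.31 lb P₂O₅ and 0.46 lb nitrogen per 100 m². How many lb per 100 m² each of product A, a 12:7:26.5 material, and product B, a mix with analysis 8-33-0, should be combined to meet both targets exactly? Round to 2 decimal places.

With a, b = lb per 100 m² of product A and product B:
P₂O₅: 0.07·a + 0.33·b = 1.31
N: 0.12·a + 0.08·b = 0.46
Solving simultaneously: a = 1.38235, b = 3.67647.

1.38 lb product A, 3.68 lb product B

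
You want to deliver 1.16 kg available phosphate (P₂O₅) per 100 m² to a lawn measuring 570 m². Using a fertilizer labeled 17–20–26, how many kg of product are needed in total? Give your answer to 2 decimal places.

33.06 kg

Product per 100 m² = 1.16 / 20% = 5.8 kg.
Total product = 5.8 × 570 / 100 = 33.06 kg.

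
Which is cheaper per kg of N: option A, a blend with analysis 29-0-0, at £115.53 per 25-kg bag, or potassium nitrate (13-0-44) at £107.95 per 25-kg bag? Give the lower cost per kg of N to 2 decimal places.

option A: N per bag = 25 × 29% = 7.25 kg; cost = 115.53 / 7.25 = £15.9352/kg N.
potassium nitrate: N per bag = 25 × 13% = 3.25 kg; cost = 107.95 / 3.25 = £33.2154/kg N.
option A is cheaper.

£15.94 per kg N (option A)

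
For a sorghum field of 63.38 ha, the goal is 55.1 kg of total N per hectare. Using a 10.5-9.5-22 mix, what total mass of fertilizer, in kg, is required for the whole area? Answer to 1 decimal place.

Product per hectare = 55.1 / 10.5% = 524.762 kg.
Total product = 524.762 × 63.38 = 33259.41 kg.

33259.4 kg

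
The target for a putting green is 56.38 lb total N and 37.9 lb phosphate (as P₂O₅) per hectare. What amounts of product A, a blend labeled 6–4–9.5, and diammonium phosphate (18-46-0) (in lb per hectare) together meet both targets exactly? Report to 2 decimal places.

Per-hectare balance (a = product A, b = diammonium phosphate):
N: 0.06·a + 0.18·b = 56.38
P₂O₅: 0.04·a + 0.46·b = 37.9
Eliminate a: (row1) − 0.06/0.04·(row2) → -0.51·b = -0.47, so b = 0.921569.
Back-substitute: a = (56.38 − 0.18·0.921569) / 0.06 = 936.902.

936.90 lb product A, 0.92 lb diammonium phosphate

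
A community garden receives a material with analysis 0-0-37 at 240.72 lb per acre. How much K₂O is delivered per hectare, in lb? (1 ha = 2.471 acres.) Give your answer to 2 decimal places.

K₂O per acre = 240.72 × 37% = 89.0664 lb.
Convert to per hectare: 89.0664 × 2.471 = 220.083 lb.

220.08 lb K₂O per hectare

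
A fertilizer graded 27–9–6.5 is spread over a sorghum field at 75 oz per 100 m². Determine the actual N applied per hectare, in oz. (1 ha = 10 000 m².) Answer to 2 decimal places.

nitrogen per 100 m² = 75 × 27% = 20.25 oz.
Convert to per hectare: 20.25 × 100 = 2025 oz.

2025.00 oz N per hectare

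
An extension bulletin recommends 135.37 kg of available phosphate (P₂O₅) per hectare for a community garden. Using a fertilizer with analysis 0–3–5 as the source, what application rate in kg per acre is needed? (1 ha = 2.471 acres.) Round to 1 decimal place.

1826.1 kg of product per acre

Product per hectare = 135.37 / 3% = 4512.33 kg.
Convert to per acre: 4512.33 × 0.404694 = 1826.12 kg.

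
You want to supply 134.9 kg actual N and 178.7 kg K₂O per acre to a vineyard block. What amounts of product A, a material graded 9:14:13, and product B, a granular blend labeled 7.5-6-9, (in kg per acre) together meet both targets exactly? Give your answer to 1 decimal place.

764.5 kg product A, 881.2 kg product B

With a, b = kg per acre of product A and product B:
N: 0.09·a + 0.075·b = 134.9
K₂O: 0.13·a + 0.09·b = 178.7
From row1: a = (134.9 − 0.075·b) / 0.09.
Into row2: 0.13·(134.9 − 0.075·b)/0.09 + 0.09·b = 178.7 → b = 881.212, a = 764.545.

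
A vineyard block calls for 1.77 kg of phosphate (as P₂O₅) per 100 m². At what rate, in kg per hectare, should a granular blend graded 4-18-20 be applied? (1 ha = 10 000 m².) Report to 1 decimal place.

Product per 100 m² = 1.77 / 18% = 9.83333 kg.
Convert to per hectare: 9.83333 × 100 = 983.333 kg.

983.3 kg of product per hectare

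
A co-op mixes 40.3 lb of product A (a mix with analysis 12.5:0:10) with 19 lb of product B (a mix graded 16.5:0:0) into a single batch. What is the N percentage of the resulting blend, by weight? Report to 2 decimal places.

13.78% N

Total mass = 40.3 + 19 = 59.3 lb.
N mass = 12.5%×40.3 + 16.5%×19 = 8.1725 lb.
% N = 8.1725 / 59.3 = 13.7816%.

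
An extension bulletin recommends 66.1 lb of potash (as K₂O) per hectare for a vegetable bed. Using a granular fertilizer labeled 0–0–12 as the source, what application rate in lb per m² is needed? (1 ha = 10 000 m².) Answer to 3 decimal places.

0.055 lb of product per sq m

Product per hectare = 66.1 / 12% = 550.833 lb.
Convert to per m²: 550.833 × 0.0001 = 0.0550833 lb.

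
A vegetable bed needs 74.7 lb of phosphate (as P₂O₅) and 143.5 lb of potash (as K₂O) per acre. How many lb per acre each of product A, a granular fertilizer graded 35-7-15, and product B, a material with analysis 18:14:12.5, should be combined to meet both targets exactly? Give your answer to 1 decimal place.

Let a = lb of product A, b = lb of product B (per acre).
P₂O₅: 0.07·a + 0.14·b = 74.7
K₂O: 0.15·a + 0.125·b = 143.5
Eliminate b: (row1) − 0.14/0.125·(row2) → -0.098·a = -86.02, so a = 877.755.
Then b = (143.5 − 0.15·877.755) / 0.125 = 94.6939.

877.8 lb product A, 94.7 lb product B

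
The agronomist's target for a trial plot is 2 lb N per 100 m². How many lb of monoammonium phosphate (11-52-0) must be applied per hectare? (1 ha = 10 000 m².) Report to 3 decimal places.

1818.182 lb of product per hectare

Product per 100 m² = 2 / 11% = 18.1818 lb.
Convert to per hectare: 18.1818 × 100 = 1818.1818 lb.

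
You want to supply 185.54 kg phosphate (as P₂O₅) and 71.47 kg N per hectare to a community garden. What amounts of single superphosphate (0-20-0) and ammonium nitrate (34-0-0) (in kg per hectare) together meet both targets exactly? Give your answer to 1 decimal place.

With a, b = kg per hectare of single superphosphate and ammonium nitrate:
P₂O₅: 0.2·a + 0·b = 185.54
N: 0·a + 0.34·b = 71.47
Solving simultaneously: a = 927.7, b = 210.206.

927.7 kg single superphosphate, 210.2 kg ammonium nitrate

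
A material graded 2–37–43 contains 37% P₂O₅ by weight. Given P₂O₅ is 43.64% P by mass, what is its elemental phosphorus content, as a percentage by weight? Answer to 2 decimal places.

16.15% P

%P = 37 × 0.4364 = 16.1468%.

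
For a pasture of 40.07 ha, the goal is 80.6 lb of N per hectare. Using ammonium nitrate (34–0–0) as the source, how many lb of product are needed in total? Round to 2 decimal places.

Product per hectare = 80.6 / 34% = 237.059 lb.
Total product = 237.059 × 40.07 = 9498.947 lb.

9498.95 lb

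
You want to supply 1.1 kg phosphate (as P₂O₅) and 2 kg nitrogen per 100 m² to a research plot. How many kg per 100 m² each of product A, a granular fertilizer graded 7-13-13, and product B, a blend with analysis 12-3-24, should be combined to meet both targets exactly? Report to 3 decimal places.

With a, b = kg per 100 m² of product A and product B:
P₂O₅: 0.13·a + 0.03·b = 1.1
N: 0.07·a + 0.12·b = 2
Eliminate b: (row1) − 0.03/0.12·(row2) → 0.1125·a = 0.6, so a = 5.33333.
Then b = (2 − 0.07·5.33333) / 0.12 = 13.5556.

5.333 kg product A, 13.556 kg product B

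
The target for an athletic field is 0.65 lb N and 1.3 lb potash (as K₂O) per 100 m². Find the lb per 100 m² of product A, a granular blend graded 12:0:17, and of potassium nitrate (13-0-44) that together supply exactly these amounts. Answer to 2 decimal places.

3.81 lb product A, 1.48 lb potassium nitrate

With a, b = lb per 100 m² of product A and potassium nitrate:
N: 0.12·a + 0.13·b = 0.65
K₂O: 0.17·a + 0.44·b = 1.3
From row1: a = (0.65 − 0.13·b) / 0.12.
Into row2: 0.17·(0.65 − 0.13·b)/0.12 + 0.44·b = 1.3 → b = 1.48208, a = 3.81107.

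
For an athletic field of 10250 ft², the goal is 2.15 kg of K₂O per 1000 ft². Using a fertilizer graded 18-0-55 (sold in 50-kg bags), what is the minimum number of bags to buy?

1 bags

Product per 1000 ft² = 2.15 / 55% = 3.90909 kg.
Total product = 3.90909 × 10250 / 1000 = 40.0682 kg.
Bags = ⌈40.0682 / 50⌉ = 1.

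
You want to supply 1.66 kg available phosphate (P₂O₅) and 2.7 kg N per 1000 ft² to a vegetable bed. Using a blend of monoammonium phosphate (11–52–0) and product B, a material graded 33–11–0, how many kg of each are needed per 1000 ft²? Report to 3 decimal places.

With a, b = kg per 1000 ft² of monoammonium phosphate and product B:
P₂O₅: 0.52·a + 0.11·b = 1.66
N: 0.11·a + 0.33·b = 2.7
Eliminate b: (row1) − 0.11/0.33·(row2) → 0.483333·a = 0.76, so a = 1.57241.
Then b = (2.7 − 0.11·1.57241) / 0.33 = 7.65768.

1.572 kg monoammonium phosphate, 7.658 kg product B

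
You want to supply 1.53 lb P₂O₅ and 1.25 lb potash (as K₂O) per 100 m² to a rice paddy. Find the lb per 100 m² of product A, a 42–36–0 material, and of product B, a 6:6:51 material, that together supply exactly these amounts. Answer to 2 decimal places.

3.84 lb product A, 2.45 lb product B

Per-100 m² balance (a = product A, b = product B):
P₂O₅: 0.36·a + 0.06·b = 1.53
K₂O: 0·a + 0.51·b = 1.25
Solving simultaneously: a = 3.8415, b = 2.45098.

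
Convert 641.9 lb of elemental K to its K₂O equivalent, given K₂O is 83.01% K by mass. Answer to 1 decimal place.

773.3 lb K₂O

K₂O = 641.9 / 0.8301 = 773.28 lb.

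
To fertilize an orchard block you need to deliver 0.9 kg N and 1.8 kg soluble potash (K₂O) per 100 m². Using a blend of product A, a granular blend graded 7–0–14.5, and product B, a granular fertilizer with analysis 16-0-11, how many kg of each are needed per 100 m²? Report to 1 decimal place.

12.2 kg product A, 0.3 kg product B

Per-100 m² balance (a = product A, b = product B):
N: 0.07·a + 0.16·b = 0.9
K₂O: 0.145·a + 0.11·b = 1.8
Eliminate b: (row1) − 0.16/0.11·(row2) → -0.140909·a = -1.71818, so a = 12.1935.
Then b = (1.8 − 0.145·12.1935) / 0.11 = 0.290323.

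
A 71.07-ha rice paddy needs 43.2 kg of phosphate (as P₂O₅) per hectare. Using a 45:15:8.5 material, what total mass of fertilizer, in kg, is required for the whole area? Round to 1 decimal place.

20468.2 kg

Product per hectare = 43.2 / 15% = 288 kg.
Total product = 288 × 71.07 = 20468.16 kg.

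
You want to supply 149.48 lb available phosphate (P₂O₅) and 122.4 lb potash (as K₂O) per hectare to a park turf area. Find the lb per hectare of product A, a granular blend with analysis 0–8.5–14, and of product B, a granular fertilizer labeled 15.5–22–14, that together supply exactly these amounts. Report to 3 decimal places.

Let a = lb of product A, b = lb of product B (per hectare).
P₂O₅: 0.085·a + 0.22·b = 149.48
K₂O: 0.14·a + 0.14·b = 122.4
From row1: a = (149.48 − 0.22·b) / 0.085.
Into row2: 0.14·(149.48 − 0.22·b)/0.085 + 0.14·b = 122.4 → b = 556.7831, a = 317.5026.

317.503 lb product A, 556.783 lb product B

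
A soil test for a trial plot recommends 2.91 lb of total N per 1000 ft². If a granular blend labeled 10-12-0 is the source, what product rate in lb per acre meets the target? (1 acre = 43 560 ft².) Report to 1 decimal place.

Product per 1000 ft² = 2.91 / 10% = 29.1 lb.
Convert to per acre: 29.1 × 43.56 = 1267.596 lb.

1267.6 lb of product per acre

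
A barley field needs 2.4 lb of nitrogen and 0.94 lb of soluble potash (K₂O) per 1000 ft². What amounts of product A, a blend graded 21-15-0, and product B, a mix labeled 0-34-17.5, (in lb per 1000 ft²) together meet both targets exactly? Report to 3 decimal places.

11.429 lb product A, 5.371 lb product B

Let a = lb of product A, b = lb of product B (per 1000 ft²).
N: 0.21·a + 0·b = 2.4
K₂O: 0·a + 0.175·b = 0.94
Solving simultaneously: a = 11.4286, b = 5.37143.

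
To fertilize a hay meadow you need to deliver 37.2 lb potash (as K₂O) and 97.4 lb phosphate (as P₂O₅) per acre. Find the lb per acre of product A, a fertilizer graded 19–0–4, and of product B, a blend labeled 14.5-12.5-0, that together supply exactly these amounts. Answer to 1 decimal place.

930.0 lb product A, 779.2 lb product B

Let a = lb of product A, b = lb of product B (per acre).
K₂O: 0.04·a + 0·b = 37.2
P₂O₅: 0·a + 0.125·b = 97.4
Solving simultaneously: a = 930, b = 779.2.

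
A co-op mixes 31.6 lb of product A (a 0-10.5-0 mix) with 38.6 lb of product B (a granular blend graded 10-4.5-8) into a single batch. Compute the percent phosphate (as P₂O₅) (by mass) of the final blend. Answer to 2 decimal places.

Total mass = 31.6 + 38.6 = 70.2 lb.
P₂O₅ mass = 10.5%×31.6 + 4.5%×38.6 = 5.055 lb.
% P₂O₅ = 5.055 / 70.2 = 7.20085%.

7.20% P₂O₅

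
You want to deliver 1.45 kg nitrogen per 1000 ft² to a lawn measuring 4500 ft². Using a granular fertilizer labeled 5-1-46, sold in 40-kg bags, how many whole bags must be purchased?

Product per 1000 ft² = 1.45 / 5% = 29 kg.
Total product = 29 × 4500 / 1000 = 130.5 kg.
Bags = ⌈130.5 / 40⌉ = 4.

4 bags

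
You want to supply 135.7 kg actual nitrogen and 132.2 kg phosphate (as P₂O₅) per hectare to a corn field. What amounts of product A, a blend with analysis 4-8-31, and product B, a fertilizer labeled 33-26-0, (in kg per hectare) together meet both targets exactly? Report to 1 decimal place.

521.5 kg product A, 348.0 kg product B

With a, b = kg per hectare of product A and product B:
N: 0.04·a + 0.33·b = 135.7
P₂O₅: 0.08·a + 0.26·b = 132.2
Eliminate b: (row1) − 0.33/0.26·(row2) → -0.0615385·a = -32.0923, so a = 521.5.
Then b = (132.2 − 0.08·521.5) / 0.26 = 348.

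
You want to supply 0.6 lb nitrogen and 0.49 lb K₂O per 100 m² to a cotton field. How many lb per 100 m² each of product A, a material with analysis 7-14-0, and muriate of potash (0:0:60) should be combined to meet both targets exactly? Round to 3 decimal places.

8.571 lb product A, 0.817 lb muriate of potash

Per-100 m² balance (a = product A, b = muriate of potash):
N: 0.07·a + 0·b = 0.6
K₂O: 0·a + 0.6·b = 0.49
Solving simultaneously: a = 8.57143, b = 0.816667.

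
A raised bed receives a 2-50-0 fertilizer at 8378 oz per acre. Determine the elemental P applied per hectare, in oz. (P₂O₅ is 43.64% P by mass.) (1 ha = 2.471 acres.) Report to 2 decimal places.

4517.18 oz P per hectare

P₂O₅ per acre = 8378 × 50% = 4189 oz.
Elemental P = 4189 × 0.4364 = 1828.08 oz per acre.
Convert to per hectare: 1828.08 × 2.471 = 4517.1847 oz.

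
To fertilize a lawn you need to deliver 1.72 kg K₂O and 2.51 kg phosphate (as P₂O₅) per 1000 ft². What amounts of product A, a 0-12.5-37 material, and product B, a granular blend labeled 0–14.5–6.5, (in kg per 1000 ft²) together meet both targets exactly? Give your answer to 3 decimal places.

1.895 kg product A, 15.677 kg product B

With a, b = kg per 1000 ft² of product A and product B:
K₂O: 0.37·a + 0.065·b = 1.72
P₂O₅: 0.125·a + 0.145·b = 2.51
Eliminate b: (row1) − 0.065/0.145·(row2) → 0.313966·a = 0.594828, so a = 1.89456.
Then b = (2.51 − 0.125·1.89456) / 0.145 = 15.6771.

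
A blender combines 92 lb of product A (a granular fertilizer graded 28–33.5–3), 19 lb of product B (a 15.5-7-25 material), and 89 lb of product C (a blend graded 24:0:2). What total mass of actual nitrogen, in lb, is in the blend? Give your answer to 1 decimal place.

50.1 lb N

N mass = 28%×92 + 15.5%×19 + 24%×89 = 50.065 lb.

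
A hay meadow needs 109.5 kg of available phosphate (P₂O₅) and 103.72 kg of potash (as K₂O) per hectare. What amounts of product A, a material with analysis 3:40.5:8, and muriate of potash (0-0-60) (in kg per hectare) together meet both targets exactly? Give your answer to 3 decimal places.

270.370 kg product A, 136.817 kg muriate of potash

Per-hectare balance (a = product A, b = muriate of potash):
P₂O₅: 0.405·a + 0·b = 109.5
K₂O: 0.08·a + 0.6·b = 103.72
Eliminate a: (row1) − 0.405/0.08·(row2) → -3.0375·b = -415.582, so b = 136.8173.
Back-substitute: a = (109.5 − 0·136.8173) / 0.405 = 270.3704.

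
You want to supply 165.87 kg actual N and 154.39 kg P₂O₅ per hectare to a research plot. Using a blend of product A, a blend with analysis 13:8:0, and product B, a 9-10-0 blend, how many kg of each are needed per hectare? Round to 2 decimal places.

464.12 kg product A, 1172.60 kg product B

With a, b = kg per hectare of product A and product B:
N: 0.13·a + 0.09·b = 165.87
P₂O₅: 0.08·a + 0.1·b = 154.39
Eliminate a: (row1) − 0.13/0.08·(row2) → -0.0725·b = -85.0137, so b = 1172.603.
Back-substitute: a = (165.87 − 0.09·1172.603) / 0.13 = 464.121.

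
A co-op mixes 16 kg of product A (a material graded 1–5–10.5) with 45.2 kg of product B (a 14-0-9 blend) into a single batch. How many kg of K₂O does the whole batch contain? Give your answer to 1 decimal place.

5.7 kg K₂O

K₂O mass = 10.5%×16 + 9%×45.2 = 5.748 kg.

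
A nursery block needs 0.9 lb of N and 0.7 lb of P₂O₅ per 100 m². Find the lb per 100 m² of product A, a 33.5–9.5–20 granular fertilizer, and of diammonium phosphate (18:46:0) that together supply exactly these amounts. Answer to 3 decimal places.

2.102 lb product A, 1.088 lb diammonium phosphate

With a, b = lb per 100 m² of product A and diammonium phosphate:
N: 0.335·a + 0.18·b = 0.9
P₂O₅: 0.095·a + 0.46·b = 0.7
Eliminate a: (row1) − 0.335/0.095·(row2) → -1.44211·b = -1.56842, so b = 1.08759.
Back-substitute: a = (0.9 − 0.18·1.08759) / 0.335 = 2.10219.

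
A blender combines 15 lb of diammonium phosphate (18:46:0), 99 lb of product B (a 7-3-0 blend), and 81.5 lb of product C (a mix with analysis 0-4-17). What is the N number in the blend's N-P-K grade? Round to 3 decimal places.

4.926% N

Total mass = 15 + 99 + 81.5 = 195.5 lb.
N mass = 18%×15 + 7%×99 + 0%×81.5 = 9.63 lb.
% N = 9.63 / 195.5 = 4.92583%.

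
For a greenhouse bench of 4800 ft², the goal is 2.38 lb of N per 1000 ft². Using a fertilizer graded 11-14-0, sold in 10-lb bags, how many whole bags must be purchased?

Product per 1000 ft² = 2.38 / 11% = 21.6364 lb.
Total product = 21.6364 × 4800 / 1000 = 103.855 lb.
Bags = ⌈103.855 / 10⌉ = 11.

11 bags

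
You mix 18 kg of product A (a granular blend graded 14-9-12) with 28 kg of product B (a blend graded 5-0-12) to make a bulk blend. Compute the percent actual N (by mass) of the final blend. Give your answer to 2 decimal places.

8.52% N

Total mass = 18 + 28 = 46 kg.
N mass = 14%×18 + 5%×28 = 3.92 kg.
% N = 3.92 / 46 = 8.52174%.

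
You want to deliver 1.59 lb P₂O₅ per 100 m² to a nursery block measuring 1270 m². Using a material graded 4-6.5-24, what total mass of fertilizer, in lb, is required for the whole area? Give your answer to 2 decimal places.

Product per 100 m² = 1.59 / 6.5% = 24.4615 lb.
Total product = 24.4615 × 1270 / 100 = 310.662 lb.

310.66 lb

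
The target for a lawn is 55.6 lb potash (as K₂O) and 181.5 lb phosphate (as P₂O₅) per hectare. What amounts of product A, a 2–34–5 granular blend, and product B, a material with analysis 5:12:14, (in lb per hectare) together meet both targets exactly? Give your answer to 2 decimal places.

450.43 lb product A, 236.27 lb product B

Per-hectare balance (a = product A, b = product B):
K₂O: 0.05·a + 0.14·b = 55.6
P₂O₅: 0.34·a + 0.12·b = 181.5
From row1: a = (55.6 − 0.14·b) / 0.05.
Into row2: 0.34·(55.6 − 0.14·b)/0.05 + 0.12·b = 181.5 → b = 236.274, a = 450.433.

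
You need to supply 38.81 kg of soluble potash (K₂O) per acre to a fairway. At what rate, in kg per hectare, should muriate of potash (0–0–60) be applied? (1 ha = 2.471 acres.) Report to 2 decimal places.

Product per acre = 38.81 / 60% = 64.6833 kg.
Convert to per hectare: 64.6833 × 2.471 = 159.833 kg.

159.83 kg of product per hectare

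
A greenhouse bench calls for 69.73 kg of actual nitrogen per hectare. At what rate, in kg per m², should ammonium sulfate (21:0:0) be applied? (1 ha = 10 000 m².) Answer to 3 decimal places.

Product per hectare = 69.73 / 21% = 332.048 kg.
Convert to per m²: 332.048 × 0.0001 = 0.0332048 kg.

0.033 kg of product per sq m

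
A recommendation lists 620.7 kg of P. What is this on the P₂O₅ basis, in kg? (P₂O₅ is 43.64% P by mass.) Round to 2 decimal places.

P₂O₅ = 620.7 / 0.4364 = 1422.319 kg.

1422.32 kg P₂O₅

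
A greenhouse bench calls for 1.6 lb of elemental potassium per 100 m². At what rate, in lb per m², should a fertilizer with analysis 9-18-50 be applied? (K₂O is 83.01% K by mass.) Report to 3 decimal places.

0.039 lb of product per sq m

As K₂O: 1.6 / 0.8301 = 1.92748 lb per 100 m².
Product per 100 m² = 1.92748 / 50% = 3.85496 lb.
Convert to per m²: 3.85496 × 0.01 = 0.0385496 lb.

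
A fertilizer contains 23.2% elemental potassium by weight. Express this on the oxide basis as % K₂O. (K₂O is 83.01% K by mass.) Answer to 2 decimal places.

%K₂O = 23.2 / 0.8301 = 27.9484%.

27.95% K₂O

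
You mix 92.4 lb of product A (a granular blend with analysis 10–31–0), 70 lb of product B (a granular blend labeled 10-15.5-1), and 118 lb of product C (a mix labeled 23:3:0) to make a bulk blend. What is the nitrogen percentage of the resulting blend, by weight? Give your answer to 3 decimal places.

Total mass = 92.4 + 70 + 118 = 280.4 lb.
N mass = 10%×92.4 + 10%×70 + 23%×118 = 43.38 lb.
% N = 43.38 / 280.4 = 15.4708%.

15.471% N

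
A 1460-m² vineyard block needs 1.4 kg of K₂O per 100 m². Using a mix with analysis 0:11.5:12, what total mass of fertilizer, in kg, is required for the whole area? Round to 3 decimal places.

170.333 kg

Product per 100 m² = 1.4 / 12% = 11.6667 kg.
Total product = 11.6667 × 1460 / 100 = 170.3333 kg.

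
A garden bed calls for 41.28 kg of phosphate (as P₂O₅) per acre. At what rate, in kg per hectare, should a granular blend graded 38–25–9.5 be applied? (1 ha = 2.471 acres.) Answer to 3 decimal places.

408.012 kg of product per hectare

Product per acre = 41.28 / 25% = 165.12 kg.
Convert to per hectare: 165.12 × 2.471 = 408.0115 kg.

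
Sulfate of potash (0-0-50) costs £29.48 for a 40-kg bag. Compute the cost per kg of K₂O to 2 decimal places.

K₂O in bag = 40 × 50% = 20 kg.
Cost per kg K₂O = £29.48 / 20 = £1.4740.

£1.47 per kg K₂O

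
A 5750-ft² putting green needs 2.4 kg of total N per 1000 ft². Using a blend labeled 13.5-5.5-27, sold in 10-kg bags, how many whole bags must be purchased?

Product per 1000 ft² = 2.4 / 13.5% = 17.7778 kg.
Total product = 17.7778 × 5750 / 1000 = 102.222 kg.
Bags = ⌈102.222 / 10⌉ = 11.

11 bags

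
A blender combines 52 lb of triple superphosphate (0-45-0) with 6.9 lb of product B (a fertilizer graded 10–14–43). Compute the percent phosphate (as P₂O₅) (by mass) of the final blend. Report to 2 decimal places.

Total mass = 52 + 6.9 = 58.9 lb.
P₂O₅ mass = 45%×52 + 14%×6.9 = 24.366 lb.
% P₂O₅ = 24.366 / 58.9 = 41.3684%.

41.37% P₂O₅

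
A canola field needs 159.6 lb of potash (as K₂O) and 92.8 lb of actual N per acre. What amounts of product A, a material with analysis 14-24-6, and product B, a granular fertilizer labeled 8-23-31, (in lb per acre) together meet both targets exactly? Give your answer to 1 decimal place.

414.5 lb product A, 434.6 lb product B

Per-acre balance (a = product A, b = product B):
K₂O: 0.06·a + 0.31·b = 159.6
N: 0.14·a + 0.08·b = 92.8
Solving simultaneously: a = 414.508, b = 434.611.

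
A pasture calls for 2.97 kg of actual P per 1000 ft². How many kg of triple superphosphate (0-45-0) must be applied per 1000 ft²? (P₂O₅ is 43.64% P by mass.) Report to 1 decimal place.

15.1 kg of product per thousand sq ft

As P₂O₅: 2.97 / 0.4364 = 6.80568 kg per 1000 ft².
Product per 1000 ft² = 6.80568 / 45% = 15.1237 kg.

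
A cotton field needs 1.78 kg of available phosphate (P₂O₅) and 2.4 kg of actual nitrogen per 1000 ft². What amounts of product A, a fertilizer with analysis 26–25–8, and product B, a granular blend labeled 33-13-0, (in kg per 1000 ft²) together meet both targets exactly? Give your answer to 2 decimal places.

5.66 kg product A, 2.82 kg product B

Per-1000 ft² balance (a = product A, b = product B):
P₂O₅: 0.25·a + 0.13·b = 1.78
N: 0.26·a + 0.33·b = 2.4
Eliminate a: (row1) − 0.25/0.26·(row2) → -0.187308·b = -0.527692, so b = 2.81725.
Back-substitute: a = (1.78 − 0.13·2.81725) / 0.25 = 5.65503.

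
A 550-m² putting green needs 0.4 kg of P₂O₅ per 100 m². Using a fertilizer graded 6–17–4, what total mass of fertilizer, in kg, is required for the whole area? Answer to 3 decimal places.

12.941 kg

Product per 100 m² = 0.4 / 17% = 2.35294 kg.
Total product = 2.35294 × 550 / 100 = 12.9412 kg.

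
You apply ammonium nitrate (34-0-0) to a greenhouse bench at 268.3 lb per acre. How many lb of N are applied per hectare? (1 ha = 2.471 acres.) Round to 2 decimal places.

225.41 lb N per hectare

nitrogen per acre = 268.3 × 34% = 91.222 lb.
Convert to per hectare: 91.222 × 2.471 = 225.4096 lb.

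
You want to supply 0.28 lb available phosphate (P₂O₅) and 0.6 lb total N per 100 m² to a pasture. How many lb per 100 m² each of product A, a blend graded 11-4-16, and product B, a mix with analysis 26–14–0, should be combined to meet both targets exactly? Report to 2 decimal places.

2.24 lb product A, 1.36 lb product B

Per-100 m² balance (a = product A, b = product B):
P₂O₅: 0.04·a + 0.14·b = 0.28
N: 0.11·a + 0.26·b = 0.6
Eliminate b: (row1) − 0.14/0.26·(row2) → -0.0192308·a = -0.0430769, so a = 2.24.
Then b = (0.6 − 0.11·2.24) / 0.26 = 1.36.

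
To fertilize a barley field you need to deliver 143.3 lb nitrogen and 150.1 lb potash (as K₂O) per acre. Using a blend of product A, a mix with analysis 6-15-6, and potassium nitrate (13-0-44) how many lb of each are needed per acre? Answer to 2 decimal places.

Let a = lb of product A, b = lb of potassium nitrate (per acre).
N: 0.06·a + 0.13·b = 143.3
K₂O: 0.06·a + 0.44·b = 150.1
From row1: a = (143.3 − 0.13·b) / 0.06.
Into row2: 0.06·(143.3 − 0.13·b)/0.06 + 0.44·b = 150.1 → b = 21.9355, a = 2340.806.

2340.81 lb product A, 21.94 lb potassium nitrate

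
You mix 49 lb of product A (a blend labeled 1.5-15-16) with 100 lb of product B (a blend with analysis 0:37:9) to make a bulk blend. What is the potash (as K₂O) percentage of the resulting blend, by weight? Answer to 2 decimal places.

11.30% K₂O

Total mass = 49 + 100 = 149 lb.
K₂O mass = 16%×49 + 9%×100 = 16.84 lb.
% K₂O = 16.84 / 149 = 11.302%.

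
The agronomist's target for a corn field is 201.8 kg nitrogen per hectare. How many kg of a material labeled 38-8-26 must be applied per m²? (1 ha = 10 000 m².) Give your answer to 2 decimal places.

0.05 kg of product per sq m

Product per hectare = 201.8 / 38% = 531.053 kg.
Convert to per m²: 531.053 × 0.0001 = 0.0531053 kg.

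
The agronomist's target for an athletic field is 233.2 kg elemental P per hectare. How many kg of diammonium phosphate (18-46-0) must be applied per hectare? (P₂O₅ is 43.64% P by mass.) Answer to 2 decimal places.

1161.68 kg of product per hectare

As P₂O₅: 233.2 / 0.4364 = 534.372 kg per hectare.
Product per hectare = 534.372 / 46% = 1161.679 kg.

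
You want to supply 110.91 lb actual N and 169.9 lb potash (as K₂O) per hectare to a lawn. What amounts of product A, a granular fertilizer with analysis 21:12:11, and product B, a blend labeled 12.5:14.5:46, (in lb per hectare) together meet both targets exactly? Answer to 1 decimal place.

Let a = lb of product A, b = lb of product B (per hectare).
N: 0.21·a + 0.125·b = 110.91
K₂O: 0.11·a + 0.46·b = 169.9
Eliminate a: (row1) − 0.21/0.11·(row2) → -0.753182·b = -213.445, so b = 283.39.
Back-substitute: a = (110.91 − 0.125·283.39) / 0.21 = 359.458.

359.5 lb product A, 283.4 lb product B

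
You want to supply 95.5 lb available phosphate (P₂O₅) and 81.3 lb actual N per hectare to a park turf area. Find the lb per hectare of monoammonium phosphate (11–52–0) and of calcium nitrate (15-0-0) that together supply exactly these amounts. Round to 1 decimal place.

183.7 lb monoammonium phosphate, 407.3 lb calcium nitrate

Let a = lb of monoammonium phosphate, b = lb of calcium nitrate (per hectare).
P₂O₅: 0.52·a + 0·b = 95.5
N: 0.11·a + 0.15·b = 81.3
Eliminate a: (row1) − 0.52/0.11·(row2) → -0.709091·b = -288.827, so b = 407.321.
Back-substitute: a = (95.5 − 0·407.321) / 0.52 = 183.654.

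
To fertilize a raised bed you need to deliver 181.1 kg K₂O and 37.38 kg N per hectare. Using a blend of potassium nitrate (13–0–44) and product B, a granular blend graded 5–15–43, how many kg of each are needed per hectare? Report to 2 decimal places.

Per-hectare balance (a = potassium nitrate, b = product B):
K₂O: 0.44·a + 0.43·b = 181.1
N: 0.13·a + 0.05·b = 37.38
Eliminate b: (row1) − 0.43/0.05·(row2) → -0.678·a = -140.368, so a = 207.032.
Then b = (37.38 − 0.13·207.032) / 0.05 = 209.316.

207.03 kg potassium nitrate, 209.32 kg product B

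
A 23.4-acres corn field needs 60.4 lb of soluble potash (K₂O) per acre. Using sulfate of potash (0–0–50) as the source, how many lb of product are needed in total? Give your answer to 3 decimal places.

Product per acre = 60.4 / 50% = 120.8 lb.
Total product = 120.8 × 23.4 = 2826.72 lb.

2826.720 lb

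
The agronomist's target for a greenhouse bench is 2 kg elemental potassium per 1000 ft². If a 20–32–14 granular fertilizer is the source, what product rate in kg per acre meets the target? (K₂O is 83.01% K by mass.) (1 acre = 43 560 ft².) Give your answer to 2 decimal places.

749.65 kg of product per acre

As K₂O: 2 / 0.8301 = 2.40935 kg per 1000 ft².
Product per 1000 ft² = 2.40935 / 14% = 17.2096 kg.
Convert to per acre: 17.2096 × 43.56 = 749.652 kg.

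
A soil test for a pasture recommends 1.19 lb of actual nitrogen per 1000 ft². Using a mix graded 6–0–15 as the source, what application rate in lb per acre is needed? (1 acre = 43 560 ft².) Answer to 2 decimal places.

863.94 lb of product per acre

Product per 1000 ft² = 1.19 / 6% = 19.8333 lb.
Convert to per acre: 19.8333 × 43.56 = 863.94 lb.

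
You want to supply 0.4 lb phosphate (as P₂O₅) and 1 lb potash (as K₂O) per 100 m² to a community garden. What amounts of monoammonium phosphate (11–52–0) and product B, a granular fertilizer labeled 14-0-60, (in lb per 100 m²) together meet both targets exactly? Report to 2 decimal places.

Let a = lb of monoammonium phosphate, b = lb of product B (per 100 m²).
P₂O₅: 0.52·a + 0·b = 0.4
K₂O: 0·a + 0.6·b = 1
Solving simultaneously: a = 0.769231, b = 1.66667.

0.77 lb monoammonium phosphate, 1.67 lb product B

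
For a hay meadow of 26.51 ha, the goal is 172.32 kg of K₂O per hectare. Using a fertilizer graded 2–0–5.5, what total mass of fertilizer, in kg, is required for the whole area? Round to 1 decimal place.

Product per hectare = 172.32 / 5.5% = 3133.09 kg.
Total product = 3133.09 × 26.51 = 83058.24 kg.

83058.2 kg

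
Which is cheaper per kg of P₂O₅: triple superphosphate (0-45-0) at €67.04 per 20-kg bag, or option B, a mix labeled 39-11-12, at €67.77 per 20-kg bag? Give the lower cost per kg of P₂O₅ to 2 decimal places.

€7.45 per kg P₂O₅ (triple superphosphate)

triple superphosphate: P₂O₅ per bag = 20 × 45% = 9 kg; cost = 67.04 / 9 = €7.4489/kg P₂O₅.
option B: P₂O₅ per bag = 20 × 11% = 2.2 kg; cost = 67.77 / 2.2 = €30.8045/kg P₂O₅.
triple superphosphate is cheaper.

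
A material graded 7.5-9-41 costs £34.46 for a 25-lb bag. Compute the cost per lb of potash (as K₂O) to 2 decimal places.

£3.36 per lb K₂O

K₂O in bag = 25 × 41% = 10.25 lb.
Cost per lb K₂O = £34.46 / 10.25 = £3.3620.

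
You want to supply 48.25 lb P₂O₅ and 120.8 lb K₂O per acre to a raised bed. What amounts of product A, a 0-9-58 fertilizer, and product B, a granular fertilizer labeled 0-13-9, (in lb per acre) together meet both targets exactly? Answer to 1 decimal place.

Let a = lb of product A, b = lb of product B (per acre).
P₂O₅: 0.09·a + 0.13·b = 48.25
K₂O: 0.58·a + 0.09·b = 120.8
Eliminate b: (row1) − 0.13/0.09·(row2) → -0.747778·a = -126.239, so a = 168.819.
Then b = (120.8 − 0.58·168.819) / 0.09 = 254.279.

168.8 lb product A, 254.3 lb product B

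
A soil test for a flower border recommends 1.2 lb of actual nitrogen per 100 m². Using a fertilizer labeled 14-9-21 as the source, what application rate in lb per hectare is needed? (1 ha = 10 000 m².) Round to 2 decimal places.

857.14 lb of product per hectare

Product per 100 m² = 1.2 / 14% = 8.57143 lb.
Convert to per hectare: 8.57143 × 100 = 857.143 lb.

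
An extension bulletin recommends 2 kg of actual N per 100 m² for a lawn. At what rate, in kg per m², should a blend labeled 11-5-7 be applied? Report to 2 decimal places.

Product per 100 m² = 2 / 11% = 18.1818 kg.
Convert to per m²: 18.1818 × 0.01 = 0.181818 kg.

0.18 kg of product per sq m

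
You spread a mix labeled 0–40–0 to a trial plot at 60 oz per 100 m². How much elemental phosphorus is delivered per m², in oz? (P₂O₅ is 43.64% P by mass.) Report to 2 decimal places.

0.10 oz P per sq m

P₂O₅ per 100 m² = 60 × 40% = 24 oz.
Elemental P = 24 × 0.4364 = 10.4736 oz per 100 m².
Convert to per m²: 10.4736 × 0.01 = 0.104736 oz.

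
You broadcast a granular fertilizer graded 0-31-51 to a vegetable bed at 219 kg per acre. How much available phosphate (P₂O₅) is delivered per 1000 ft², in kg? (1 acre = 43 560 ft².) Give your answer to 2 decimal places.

1.56 kg P₂O₅ per thousand sq ft

P₂O₅ per acre = 219 × 31% = 67.89 kg.
Convert to per 1000 ft²: 67.89 × 0.0229568 = 1.55854 kg.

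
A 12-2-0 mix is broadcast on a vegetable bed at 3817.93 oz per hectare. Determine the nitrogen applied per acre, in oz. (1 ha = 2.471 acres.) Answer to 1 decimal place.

185.4 oz N per acre

nitrogen per hectare = 3817.93 × 12% = 458.152 oz.
Convert to per acre: 458.152 × 0.404694 = 185.411 oz.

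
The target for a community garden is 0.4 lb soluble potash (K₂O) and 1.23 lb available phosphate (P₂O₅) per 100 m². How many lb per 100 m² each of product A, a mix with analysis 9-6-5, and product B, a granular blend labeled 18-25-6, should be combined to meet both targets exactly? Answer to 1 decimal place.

Let a = lb of product A, b = lb of product B (per 100 m²).
K₂O: 0.05·a + 0.06·b = 0.4
P₂O₅: 0.06·a + 0.25·b = 1.23
Eliminate b: (row1) − 0.06/0.25·(row2) → 0.0356·a = 0.1048, so a = 2.94382.
Then b = (1.23 − 0.06·2.94382) / 0.25 = 4.21348.

2.9 lb product A, 4.2 lb product B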